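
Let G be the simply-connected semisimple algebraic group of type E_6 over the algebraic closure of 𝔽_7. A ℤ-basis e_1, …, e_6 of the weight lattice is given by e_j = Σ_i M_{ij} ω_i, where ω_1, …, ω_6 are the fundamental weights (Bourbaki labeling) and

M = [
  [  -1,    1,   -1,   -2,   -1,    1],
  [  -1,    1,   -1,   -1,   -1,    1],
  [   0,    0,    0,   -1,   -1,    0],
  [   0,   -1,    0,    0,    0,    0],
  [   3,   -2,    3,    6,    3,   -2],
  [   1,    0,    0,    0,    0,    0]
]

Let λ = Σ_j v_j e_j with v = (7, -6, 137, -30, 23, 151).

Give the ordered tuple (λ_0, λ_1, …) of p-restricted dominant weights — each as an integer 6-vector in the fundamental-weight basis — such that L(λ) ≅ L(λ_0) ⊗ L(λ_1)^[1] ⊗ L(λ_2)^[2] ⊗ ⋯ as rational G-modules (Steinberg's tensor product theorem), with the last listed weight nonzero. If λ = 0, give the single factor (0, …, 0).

((3, 1, 0, 6, 3, 0), (5, 1, 1, 0, 4, 1))

ω-coordinates c = M·v, v = (7, -6, 137, -30, 23, 151):
  c_1 = (-1)·(7) + (1)·(-6) + (-1)·(137) + (-2)·(-30) + (-1)·(23) + (1)·(151) = 38
  c_2 = (-1)·(7) + (1)·(-6) + (-1)·(137) + (-1)·(-30) + (-1)·(23) + (1)·(151) = 8
  c_3 = (0)·(7) + (0)·(-6) + (0)·(137) + (-1)·(-30) + (-1)·(23) + (0)·(151) = 7
  c_4 = (0)·(7) + (-1)·(-6) + (0)·(137) + (0)·(-30) + (0)·(23) + (0)·(151) = 6
  c_5 = (3)·(7) + (-2)·(-6) + (3)·(137) + (6)·(-30) + (3)·(23) + (-2)·(151) = 31
  c_6 = (1)·(7) + (0)·(-6) + (0)·(137) + (0)·(-30) + (0)·(23) + (0)·(151) = 7
Base-7 expansion of each c_i:
  c_1 = 38 = 3·7^0 + 5·7^1
  c_2 = 8 = 1·7^0 + 1·7^1
  c_3 = 7 = 0·7^0 + 1·7^1
  c_4 = 6 = 6·7^0
  c_5 = 31 = 3·7^0 + 4·7^1
  c_6 = 7 = 0·7^0 + 1·7^1
λ_0 = (3, 1, 0, 6, 3, 0)
λ_1 = (5, 1, 1, 0, 4, 1)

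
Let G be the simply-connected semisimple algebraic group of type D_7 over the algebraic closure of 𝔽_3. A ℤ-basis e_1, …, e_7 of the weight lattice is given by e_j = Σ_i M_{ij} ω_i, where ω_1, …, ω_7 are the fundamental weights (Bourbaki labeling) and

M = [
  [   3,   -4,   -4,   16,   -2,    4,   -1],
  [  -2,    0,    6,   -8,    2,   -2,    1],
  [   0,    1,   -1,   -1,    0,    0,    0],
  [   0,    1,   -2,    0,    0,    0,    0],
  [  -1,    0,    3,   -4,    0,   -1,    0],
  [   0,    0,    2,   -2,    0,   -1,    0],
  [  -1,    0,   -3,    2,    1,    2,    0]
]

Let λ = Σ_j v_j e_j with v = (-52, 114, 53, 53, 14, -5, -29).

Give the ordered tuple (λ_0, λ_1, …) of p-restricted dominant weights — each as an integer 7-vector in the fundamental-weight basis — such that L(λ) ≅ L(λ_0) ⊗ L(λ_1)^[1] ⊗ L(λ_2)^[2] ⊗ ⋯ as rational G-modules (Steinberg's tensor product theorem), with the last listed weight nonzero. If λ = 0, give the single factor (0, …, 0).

Compute c_i = Σ_j M_{ij} v_j with v = (-52, 114, 53, 53, 14, -5, -29):
  c_1 = 3*-52 + -4*114 + -4*53 + 16*53 + -2*14 + 4*-5 + -1*-29 = 5
  c_2 = -2*-52 + 0*114 + 6*53 + -8*53 + 2*14 + -2*-5 + 1*-29 = 7
  c_3 = 0*-52 + 1*114 + -1*53 + -1*53 + 0*14 + 0*-5 + 0*-29 = 8
  c_4 = 0*-52 + 1*114 + -2*53 + 0*53 + 0*14 + 0*-5 + 0*-29 = 8
  c_5 = -1*-52 + 0*114 + 3*53 + -4*53 + 0*14 + -1*-5 + 0*-29 = 4
  c_6 = 0*-52 + 0*114 + 2*53 + -2*53 + 0*14 + -1*-5 + 0*-29 = 5
  c_7 = -1*-52 + 0*114 + -3*53 + 2*53 + 1*14 + 2*-5 + 0*-29 = 3
Base-3 expansion of each c_i:
  c_1 = 5 = 2·3^0 + 1·3^1
  c_2 = 7 = 1·3^0 + 2·3^1
  c_3 = 8 = 2·3^0 + 2·3^1
  c_4 = 8 = 2·3^0 + 2·3^1
  c_5 = 4 = 1·3^0 + 1·3^1
  c_6 = 5 = 2·3^0 + 1·3^1
  c_7 = 3 = 0·3^0 + 1·3^1
p-restricted factor λ_0 = (2, 1, 2, 2, 1, 2, 0)
p-restricted factor λ_1 = (1, 2, 2, 2, 1, 1, 1)

((2, 1, 2, 2, 1, 2, 0), (1, 2, 2, 2, 1, 1, 1))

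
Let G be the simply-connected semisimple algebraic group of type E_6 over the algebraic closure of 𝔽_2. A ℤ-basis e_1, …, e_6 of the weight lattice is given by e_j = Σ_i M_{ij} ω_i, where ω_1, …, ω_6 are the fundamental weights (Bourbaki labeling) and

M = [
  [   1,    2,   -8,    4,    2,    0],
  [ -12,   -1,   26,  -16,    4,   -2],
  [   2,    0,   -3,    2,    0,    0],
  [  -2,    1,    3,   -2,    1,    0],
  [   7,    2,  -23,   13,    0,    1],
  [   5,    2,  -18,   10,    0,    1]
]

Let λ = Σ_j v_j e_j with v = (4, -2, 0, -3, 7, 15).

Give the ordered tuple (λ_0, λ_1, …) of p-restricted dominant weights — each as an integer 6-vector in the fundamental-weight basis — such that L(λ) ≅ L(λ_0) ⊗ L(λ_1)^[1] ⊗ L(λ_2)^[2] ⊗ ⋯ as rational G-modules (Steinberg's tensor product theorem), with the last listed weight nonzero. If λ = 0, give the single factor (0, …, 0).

ω-coordinates c = M·v, v = (4, -2, 0, -3, 7, 15):
  c_1 = 1*4 + 2*-2 + -8*0 + 4*-3 + 2*7 + 0*15 = 2
  c_2 = -12*4 + -1*-2 + 26*0 + -16*-3 + 4*7 + -2*15 = 0
  c_3 = 2*4 + 0*-2 + -3*0 + 2*-3 + 0*7 + 0*15 = 2
  c_4 = -2*4 + 1*-2 + 3*0 + -2*-3 + 1*7 + 0*15 = 3
  c_5 = 7*4 + 2*-2 + -23*0 + 13*-3 + 0*7 + 1*15 = 0
  c_6 = 5*4 + 2*-2 + -18*0 + 10*-3 + 0*7 + 1*15 = 1
p = 2; digits c_i = Σ_j d_{ij}·2^j, 0 ≤ d_{ij} < 2:
  c_1 = 2 = 0·2^0 + 1·2^1
  c_2 = 0
  c_3 = 2 = 0·2^0 + 1·2^1
  c_4 = 3 = 1·2^0 + 1·2^1
  c_5 = 0
  c_6 = 1 = 1·2^0
p-restricted factor λ_0 = (0, 0, 0, 1, 0, 1)
p-restricted factor λ_1 = (1, 0, 1, 1, 0, 0)

((0, 0, 0, 1, 0, 1), (1, 0, 1, 1, 0, 0))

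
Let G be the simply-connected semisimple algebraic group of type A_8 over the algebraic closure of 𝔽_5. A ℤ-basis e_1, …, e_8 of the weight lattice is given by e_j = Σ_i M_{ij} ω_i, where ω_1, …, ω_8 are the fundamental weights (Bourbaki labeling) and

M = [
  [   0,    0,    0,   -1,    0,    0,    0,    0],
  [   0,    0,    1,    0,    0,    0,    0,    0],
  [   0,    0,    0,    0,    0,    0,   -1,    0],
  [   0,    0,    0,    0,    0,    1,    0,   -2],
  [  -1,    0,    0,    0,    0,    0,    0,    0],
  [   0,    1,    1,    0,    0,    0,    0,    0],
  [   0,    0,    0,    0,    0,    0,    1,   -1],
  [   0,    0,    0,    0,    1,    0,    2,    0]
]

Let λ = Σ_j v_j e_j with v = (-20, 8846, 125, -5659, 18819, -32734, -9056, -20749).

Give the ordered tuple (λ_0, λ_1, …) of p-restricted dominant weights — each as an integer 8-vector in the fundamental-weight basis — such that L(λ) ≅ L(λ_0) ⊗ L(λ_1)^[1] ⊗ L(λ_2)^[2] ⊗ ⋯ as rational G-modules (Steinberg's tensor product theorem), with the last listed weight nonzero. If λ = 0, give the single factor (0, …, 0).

In the fundamental-weight basis, λ has coordinates c = M·v (v = (-20, 8846, 125, -5659, 18819, -32734, -9056, -20749)):
  c_1 = (0)·(-20) + (0)·(8846) + (0)·(125) + (-1)·(-5659) + (0)·(18819) + (0)·(-32734) + (0)·(-9056) + (0)·(-20749) = 5659
  c_2 = (0)·(-20) + (0)·(8846) + (1)·(125) + (0)·(-5659) + (0)·(18819) + (0)·(-32734) + (0)·(-9056) + (0)·(-20749) = 125
  c_3 = (0)·(-20) + (0)·(8846) + (0)·(125) + (0)·(-5659) + (0)·(18819) + (0)·(-32734) + (-1)·(-9056) + (0)·(-20749) = 9056
  c_4 = (0)·(-20) + (0)·(8846) + (0)·(125) + (0)·(-5659) + (0)·(18819) + (1)·(-32734) + (0)·(-9056) + (-2)·(-20749) = 8764
  c_5 = (-1)·(-20) + (0)·(8846) + (0)·(125) + (0)·(-5659) + (0)·(18819) + (0)·(-32734) + (0)·(-9056) + (0)·(-20749) = 20
  c_6 = (0)·(-20) + (1)·(8846) + (1)·(125) + (0)·(-5659) + (0)·(18819) + (0)·(-32734) + (0)·(-9056) + (0)·(-20749) = 8971
  c_7 = (0)·(-20) + (0)·(8846) + (0)·(125) + (0)·(-5659) + (0)·(18819) + (0)·(-32734) + (1)·(-9056) + (-1)·(-20749) = 11693
  c_8 = (0)·(-20) + (0)·(8846) + (0)·(125) + (0)·(-5659) + (1)·(18819) + (0)·(-32734) + (2)·(-9056) + (0)·(-20749) = 707
Base-5 expansion of each c_i:
  c_1 = 5659 = 4·5^0 + 1·5^1 + 1·5^2 + 0·5^3 + 4·5^4 + 1·5^5
  c_2 = 125 = 0·5^0 + 0·5^1 + 0·5^2 + 1·5^3
  c_3 = 9056 = 1·5^0 + 1·5^1 + 2·5^2 + 2·5^3 + 4·5^4 + 2·5^5
  c_4 = 8764 = 4·5^0 + 2·5^1 + 0·5^2 + 0·5^3 + 4·5^4 + 2·5^5
  c_5 = 20 = 0·5^0 + 4·5^1
  c_6 = 8971 = 1·5^0 + 4·5^1 + 3·5^2 + 1·5^3 + 4·5^4 + 2·5^5
  c_7 = 11693 = 3·5^0 + 3·5^1 + 2·5^2 + 3·5^3 + 3·5^4 + 3·5^5
  c_8 = 707 = 2·5^0 + 1·5^1 + 3·5^2 + 0·5^3 + 1·5^4
p-restricted factor λ_0 = (4, 0, 1, 4, 0, 1, 3, 2)
p-restricted factor λ_1 = (1, 0, 1, 2, 4, 4, 3, 1)
p-restricted factor λ_2 = (1, 0, 2, 0, 0, 3, 2, 3)
p-restricted factor λ_3 = (0, 1, 2, 0, 0, 1, 3, 0)
p-restricted factor λ_4 = (4, 0, 4, 4, 0, 4, 3, 1)
p-restricted factor λ_5 = (1, 0, 2, 2, 0, 2, 3, 0)

((4, 0, 1, 4, 0, 1, 3, 2), (1, 0, 1, 2, 4, 4, 3, 1), (1, 0, 2, 0, 0, 3, 2, 3), (0, 1, 2, 0, 0, 1, 3, 0), (4, 0, 4, 4, 0, 4, 3, 1), (1, 0, 2, 2, 0, 2, 3, 0))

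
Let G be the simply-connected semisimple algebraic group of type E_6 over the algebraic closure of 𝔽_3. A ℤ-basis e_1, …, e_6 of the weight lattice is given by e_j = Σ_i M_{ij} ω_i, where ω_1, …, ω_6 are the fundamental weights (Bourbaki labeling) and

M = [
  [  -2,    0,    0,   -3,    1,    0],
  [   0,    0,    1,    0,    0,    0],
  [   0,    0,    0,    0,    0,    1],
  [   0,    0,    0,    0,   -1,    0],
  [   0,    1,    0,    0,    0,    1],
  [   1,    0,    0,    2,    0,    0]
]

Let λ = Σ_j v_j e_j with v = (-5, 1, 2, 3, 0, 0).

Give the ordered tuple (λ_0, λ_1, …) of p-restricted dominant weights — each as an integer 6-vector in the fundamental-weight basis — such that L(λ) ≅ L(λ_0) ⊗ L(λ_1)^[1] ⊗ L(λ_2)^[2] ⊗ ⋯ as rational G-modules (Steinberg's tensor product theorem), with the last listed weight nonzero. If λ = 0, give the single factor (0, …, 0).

((1, 2, 0, 0, 1, 1),)

Compute c_i = Σ_j M_{ij} v_j with v = (-5, 1, 2, 3, 0, 0):
  c_1 = (-2)·(-5) + (0)·(1) + (0)·(2) + (-3)·(3) + (1)·(0) + (0)·(0) = 1
  c_2 = (0)·(-5) + (0)·(1) + (1)·(2) + (0)·(3) + (0)·(0) + (0)·(0) = 2
  c_3 = (0)·(-5) + (0)·(1) + (0)·(2) + (0)·(3) + (0)·(0) + (1)·(0) = 0
  c_4 = (0)·(-5) + (0)·(1) + (0)·(2) + (0)·(3) + (-1)·(0) + (0)·(0) = 0
  c_5 = (0)·(-5) + (1)·(1) + (0)·(2) + (0)·(3) + (0)·(0) + (1)·(0) = 1
  c_6 = (1)·(-5) + (0)·(1) + (0)·(2) + (2)·(3) + (0)·(0) + (0)·(0) = 1
Base-3 expansion of each c_i:
  c_1 = 1 = 1·3^0
  c_2 = 2 = 2·3^0
  c_3 = 0
  c_4 = 0
  c_5 = 1 = 1·3^0
  c_6 = 1 = 1·3^0
λ_0 = (1, 2, 0, 0, 1, 1)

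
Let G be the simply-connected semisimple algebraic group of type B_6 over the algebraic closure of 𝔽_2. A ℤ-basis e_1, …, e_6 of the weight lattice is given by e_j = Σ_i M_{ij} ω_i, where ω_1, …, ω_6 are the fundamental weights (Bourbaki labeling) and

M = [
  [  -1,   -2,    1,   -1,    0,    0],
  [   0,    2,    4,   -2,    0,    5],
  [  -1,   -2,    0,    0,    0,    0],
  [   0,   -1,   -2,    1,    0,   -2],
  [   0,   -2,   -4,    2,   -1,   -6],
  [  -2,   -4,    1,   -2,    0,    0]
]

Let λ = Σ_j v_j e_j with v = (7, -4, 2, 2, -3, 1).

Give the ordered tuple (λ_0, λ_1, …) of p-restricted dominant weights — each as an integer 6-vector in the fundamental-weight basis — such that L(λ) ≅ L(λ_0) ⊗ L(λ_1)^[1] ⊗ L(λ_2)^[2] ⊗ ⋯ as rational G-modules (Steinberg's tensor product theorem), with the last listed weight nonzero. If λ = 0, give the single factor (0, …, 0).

((1, 1, 1, 0, 1, 0),)

Converting to the ω-basis (c_i = row i of M dotted with v = (7, -4, 2, 2, -3, 1)):
  c_1 = (-1)·(7) + (-2)·(-4) + 1·2 + (-1)·(2) + (0)·(-3) + 0·1 = 1
  c_2 = 0·7 + (2)·(-4) + 4·2 + (-2)·(2) + (0)·(-3) + 5·1 = 1
  c_3 = (-1)·(7) + (-2)·(-4) + 0·2 + 0·2 + (0)·(-3) + 0·1 = 1
  c_4 = 0·7 + (-1)·(-4) + (-2)·(2) + 1·2 + (0)·(-3) + (-2)·(1) = 0
  c_5 = 0·7 + (-2)·(-4) + (-4)·(2) + 2·2 + (-1)·(-3) + (-6)·(1) = 1
  c_6 = (-2)·(7) + (-4)·(-4) + 1·2 + (-2)·(2) + (0)·(-3) + 0·1 = 0
Expand coordinatewise in base 2:
  c_1 = 1 = 1·2^0
  c_2 = 1 = 1·2^0
  c_3 = 1 = 1·2^0
  c_4 = 0
  c_5 = 1 = 1·2^0
  c_6 = 0
p-restricted factor λ_0 = (1, 1, 1, 0, 1, 0)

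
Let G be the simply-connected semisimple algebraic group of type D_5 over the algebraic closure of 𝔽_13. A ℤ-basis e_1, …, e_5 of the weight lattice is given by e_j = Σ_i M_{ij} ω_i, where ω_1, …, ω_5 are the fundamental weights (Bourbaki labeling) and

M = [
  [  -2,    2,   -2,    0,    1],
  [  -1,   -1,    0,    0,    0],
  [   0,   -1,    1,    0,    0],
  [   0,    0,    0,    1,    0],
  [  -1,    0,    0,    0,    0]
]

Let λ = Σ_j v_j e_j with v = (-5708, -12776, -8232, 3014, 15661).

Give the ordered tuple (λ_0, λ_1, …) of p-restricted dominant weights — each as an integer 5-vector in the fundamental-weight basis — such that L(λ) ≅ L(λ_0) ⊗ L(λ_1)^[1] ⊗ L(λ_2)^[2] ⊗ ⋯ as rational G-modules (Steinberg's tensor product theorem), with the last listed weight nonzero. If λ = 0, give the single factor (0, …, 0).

((10, 11, 7, 11, 1), (5, 4, 11, 10, 10), (2, 5, 0, 4, 7), (8, 8, 2, 1, 2))

Converting to the ω-basis (c_i = row i of M dotted with v = (-5708, -12776, -8232, 3014, 15661)):
  c_1 = (-2)·(-5708) + (2)·(-12776) + (-2)·(-8232) + (0)·(3014) + (1)·(15661) = 17989
  c_2 = (-1)·(-5708) + (-1)·(-12776) + (0)·(-8232) + (0)·(3014) + (0)·(15661) = 18484
  c_3 = (0)·(-5708) + (-1)·(-12776) + (1)·(-8232) + (0)·(3014) + (0)·(15661) = 4544
  c_4 = (0)·(-5708) + (0)·(-12776) + (0)·(-8232) + (1)·(3014) + (0)·(15661) = 3014
  c_5 = (-1)·(-5708) + (0)·(-12776) + (0)·(-8232) + (0)·(3014) + (0)·(15661) = 5708
Base-13 expansion of each c_i:
  c_1 = 17989 = 10·13^0 + 5·13^1 + 2·13^2 + 8·13^3
  c_2 = 18484 = 11·13^0 + 4·13^1 + 5·13^2 + 8·13^3
  c_3 = 4544 = 7·13^0 + 11·13^1 + 0·13^2 + 2·13^3
  c_4 = 3014 = 11·13^0 + 10·13^1 + 4·13^2 + 1·13^3
  c_5 = 5708 = 1·13^0 + 10·13^1 + 7·13^2 + 2·13^3
λ_0 = (10, 11, 7, 11, 1)
λ_1 = (5, 4, 11, 10, 10)
λ_2 = (2, 5, 0, 4, 7)
λ_3 = (8, 8, 2, 1, 2)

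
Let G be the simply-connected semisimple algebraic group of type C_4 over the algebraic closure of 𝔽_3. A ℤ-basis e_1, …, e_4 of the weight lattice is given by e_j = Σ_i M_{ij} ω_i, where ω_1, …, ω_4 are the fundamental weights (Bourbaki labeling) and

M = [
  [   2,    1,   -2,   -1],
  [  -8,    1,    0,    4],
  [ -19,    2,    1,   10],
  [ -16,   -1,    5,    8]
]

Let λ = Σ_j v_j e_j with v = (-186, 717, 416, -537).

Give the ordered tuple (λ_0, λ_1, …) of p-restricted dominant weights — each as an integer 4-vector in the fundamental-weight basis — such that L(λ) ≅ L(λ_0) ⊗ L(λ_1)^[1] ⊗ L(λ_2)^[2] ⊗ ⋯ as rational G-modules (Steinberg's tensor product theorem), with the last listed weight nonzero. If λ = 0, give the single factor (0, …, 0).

((2, 0, 2, 1), (1, 1, 1, 2), (2, 0, 1, 1), (1, 2, 0, 1))

In the fundamental-weight basis, λ has coordinates c = M·v (v = (-186, 717, 416, -537)):
  c_1 = (2)·(-186) + 1·717 + (-2)·(416) + (-1)·(-537) = 50
  c_2 = (-8)·(-186) + 1·717 + 0·416 + (4)·(-537) = 57
  c_3 = (-19)·(-186) + 2·717 + 1·416 + (10)·(-537) = 14
  c_4 = (-16)·(-186) + (-1)·(717) + 5·416 + (8)·(-537) = 43
p = 3; digits c_i = Σ_j d_{ij}·3^j, 0 ≤ d_{ij} < 3:
  c_1 = 50 = 2·3^0 + 1·3^1 + 2·3^2 + 1·3^3
  c_2 = 57 = 0·3^0 + 1·3^1 + 0·3^2 + 2·3^3
  c_3 = 14 = 2·3^0 + 1·3^1 + 1·3^2
  c_4 = 43 = 1·3^0 + 2·3^1 + 1·3^2 + 1·3^3
Factor λ_0 = (2, 0, 2, 1)
Factor λ_1 = (1, 1, 1, 2)
Factor λ_2 = (2, 0, 1, 1)
Factor λ_3 = (1, 2, 0, 1)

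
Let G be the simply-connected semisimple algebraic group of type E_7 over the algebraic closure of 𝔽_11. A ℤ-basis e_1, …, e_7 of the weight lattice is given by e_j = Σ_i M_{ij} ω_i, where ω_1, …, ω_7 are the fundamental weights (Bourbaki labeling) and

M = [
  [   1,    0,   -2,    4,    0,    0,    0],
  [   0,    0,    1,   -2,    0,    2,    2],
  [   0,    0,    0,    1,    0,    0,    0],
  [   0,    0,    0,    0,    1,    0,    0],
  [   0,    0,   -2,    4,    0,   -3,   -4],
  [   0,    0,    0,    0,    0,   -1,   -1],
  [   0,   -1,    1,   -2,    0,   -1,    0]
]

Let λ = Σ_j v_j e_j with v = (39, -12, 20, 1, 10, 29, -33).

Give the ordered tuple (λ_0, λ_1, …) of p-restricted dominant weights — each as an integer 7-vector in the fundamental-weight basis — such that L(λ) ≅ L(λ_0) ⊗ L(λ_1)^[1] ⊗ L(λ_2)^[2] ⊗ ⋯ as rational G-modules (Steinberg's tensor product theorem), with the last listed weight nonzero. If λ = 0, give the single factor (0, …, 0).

((3, 10, 1, 10, 9, 4, 1),)

Converting to the ω-basis (c_i = row i of M dotted with v = (39, -12, 20, 1, 10, 29, -33)):
  c_1 = 1·39 + (0)·(-12) + (-2)·(20) + 4·1 + 0·10 + 0·29 + (0)·(-33) = 3
  c_2 = 0·39 + (0)·(-12) + 1·20 + (-2)·(1) + 0·10 + 2·29 + (2)·(-33) = 10
  c_3 = 0·39 + (0)·(-12) + 0·20 + 1·1 + 0·10 + 0·29 + (0)·(-33) = 1
  c_4 = 0·39 + (0)·(-12) + 0·20 + 0·1 + 1·10 + 0·29 + (0)·(-33) = 10
  c_5 = 0·39 + (0)·(-12) + (-2)·(20) + 4·1 + 0·10 + (-3)·(29) + (-4)·(-33) = 9
  c_6 = 0·39 + (0)·(-12) + 0·20 + 0·1 + 0·10 + (-1)·(29) + (-1)·(-33) = 4
  c_7 = 0·39 + (-1)·(-12) + 1·20 + (-2)·(1) + 0·10 + (-1)·(29) + (0)·(-33) = 1
p = 11; digits c_i = Σ_j d_{ij}·11^j, 0 ≤ d_{ij} < 11:
  c_1 = 3 = 3·11^0
  c_2 = 10 = 10·11^0
  c_3 = 1 = 1·11^0
  c_4 = 10 = 10·11^0
  c_5 = 9 = 9·11^0
  c_6 = 4 = 4·11^0
  c_7 = 1 = 1·11^0
λ_0 = (3, 10, 1, 10, 9, 4, 1)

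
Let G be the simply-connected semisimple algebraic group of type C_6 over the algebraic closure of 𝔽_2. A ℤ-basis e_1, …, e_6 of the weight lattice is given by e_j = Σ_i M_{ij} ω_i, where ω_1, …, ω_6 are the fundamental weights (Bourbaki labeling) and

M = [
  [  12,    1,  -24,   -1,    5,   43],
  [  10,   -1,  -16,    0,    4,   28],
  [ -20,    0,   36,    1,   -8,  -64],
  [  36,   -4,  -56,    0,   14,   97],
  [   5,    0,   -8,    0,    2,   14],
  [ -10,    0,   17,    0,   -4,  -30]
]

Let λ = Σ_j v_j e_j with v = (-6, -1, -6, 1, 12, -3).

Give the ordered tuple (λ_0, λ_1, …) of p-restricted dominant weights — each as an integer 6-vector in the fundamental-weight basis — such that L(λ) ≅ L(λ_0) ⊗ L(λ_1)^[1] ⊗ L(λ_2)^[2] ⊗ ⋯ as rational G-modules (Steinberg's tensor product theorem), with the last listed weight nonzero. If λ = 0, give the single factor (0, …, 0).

In the fundamental-weight basis, λ has coordinates c = M·v (v = (-6, -1, -6, 1, 12, -3)):
  c_1 = (12)·(-6) + (1)·(-1) + (-24)·(-6) + (-1)·(1) + 5·12 + (43)·(-3) = 1
  c_2 = (10)·(-6) + (-1)·(-1) + (-16)·(-6) + 0·1 + 4·12 + (28)·(-3) = 1
  c_3 = (-20)·(-6) + (0)·(-1) + (36)·(-6) + 1·1 + (-8)·(12) + (-64)·(-3) = 1
  c_4 = (36)·(-6) + (-4)·(-1) + (-56)·(-6) + 0·1 + 14·12 + (97)·(-3) = 1
  c_5 = (5)·(-6) + (0)·(-1) + (-8)·(-6) + 0·1 + 2·12 + (14)·(-3) = 0
  c_6 = (-10)·(-6) + (0)·(-1) + (17)·(-6) + 0·1 + (-4)·(12) + (-30)·(-3) = 0
Expand coordinatewise in base 2:
  c_1 = 1 = 1·2^0
  c_2 = 1 = 1·2^0
  c_3 = 1 = 1·2^0
  c_4 = 1 = 1·2^0
  c_5 = 0
  c_6 = 0
Factor λ_0 = (1, 1, 1, 1, 0, 0)

((1, 1, 1, 1, 0, 0),)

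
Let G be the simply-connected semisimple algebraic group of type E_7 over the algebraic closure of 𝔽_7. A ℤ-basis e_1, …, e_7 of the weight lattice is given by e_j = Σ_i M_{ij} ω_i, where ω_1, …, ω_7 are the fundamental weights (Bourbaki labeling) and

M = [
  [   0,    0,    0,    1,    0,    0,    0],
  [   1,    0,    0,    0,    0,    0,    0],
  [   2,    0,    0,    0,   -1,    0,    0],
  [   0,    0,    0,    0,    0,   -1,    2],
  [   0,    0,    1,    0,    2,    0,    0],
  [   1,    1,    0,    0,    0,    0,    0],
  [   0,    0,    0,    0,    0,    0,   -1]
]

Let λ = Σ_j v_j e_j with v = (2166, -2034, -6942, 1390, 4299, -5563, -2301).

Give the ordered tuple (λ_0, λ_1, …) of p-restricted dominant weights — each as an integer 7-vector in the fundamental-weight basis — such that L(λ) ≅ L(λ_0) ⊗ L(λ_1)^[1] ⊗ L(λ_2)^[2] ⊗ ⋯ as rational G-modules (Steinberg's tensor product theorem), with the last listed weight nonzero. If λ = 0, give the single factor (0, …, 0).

((4, 3, 5, 2, 4, 6, 5), (2, 1, 4, 4, 5, 4, 6), (0, 2, 0, 5, 5, 2, 4), (4, 6, 0, 2, 4, 0, 6))

Compute c_i = Σ_j M_{ij} v_j with v = (2166, -2034, -6942, 1390, 4299, -5563, -2301):
  c_1 = 0·2166 + (0)·(-2034) + (0)·(-6942) + 1·1390 + 0·4299 + (0)·(-5563) + (0)·(-2301) = 1390
  c_2 = 1·2166 + (0)·(-2034) + (0)·(-6942) + 0·1390 + 0·4299 + (0)·(-5563) + (0)·(-2301) = 2166
  c_3 = 2·2166 + (0)·(-2034) + (0)·(-6942) + 0·1390 + (-1)·(4299) + (0)·(-5563) + (0)·(-2301) = 33
  c_4 = 0·2166 + (0)·(-2034) + (0)·(-6942) + 0·1390 + 0·4299 + (-1)·(-5563) + (2)·(-2301) = 961
  c_5 = 0·2166 + (0)·(-2034) + (1)·(-6942) + 0·1390 + 2·4299 + (0)·(-5563) + (0)·(-2301) = 1656
  c_6 = 1·2166 + (1)·(-2034) + (0)·(-6942) + 0·1390 + 0·4299 + (0)·(-5563) + (0)·(-2301) = 132
  c_7 = 0·2166 + (0)·(-2034) + (0)·(-6942) + 0·1390 + 0·4299 + (0)·(-5563) + (-1)·(-2301) = 2301
Writing each c_i in base p = 7:
  c_1 = 1390 = 4·7^0 + 2·7^1 + 0·7^2 + 4·7^3
  c_2 = 2166 = 3·7^0 + 1·7^1 + 2·7^2 + 6·7^3
  c_3 = 33 = 5·7^0 + 4·7^1
  c_4 = 961 = 2·7^0 + 4·7^1 + 5·7^2 + 2·7^3
  c_5 = 1656 = 4·7^0 + 5·7^1 + 5·7^2 + 4·7^3
  c_6 = 132 = 6·7^0 + 4·7^1 + 2·7^2
  c_7 = 2301 = 5·7^0 + 6·7^1 + 4·7^2 + 6·7^3
Factor λ_0 = (4, 3, 5, 2, 4, 6, 5)
Factor λ_1 = (2, 1, 4, 4, 5, 4, 6)
Factor λ_2 = (0, 2, 0, 5, 5, 2, 4)
Factor λ_3 = (4, 6, 0, 2, 4, 0, 6)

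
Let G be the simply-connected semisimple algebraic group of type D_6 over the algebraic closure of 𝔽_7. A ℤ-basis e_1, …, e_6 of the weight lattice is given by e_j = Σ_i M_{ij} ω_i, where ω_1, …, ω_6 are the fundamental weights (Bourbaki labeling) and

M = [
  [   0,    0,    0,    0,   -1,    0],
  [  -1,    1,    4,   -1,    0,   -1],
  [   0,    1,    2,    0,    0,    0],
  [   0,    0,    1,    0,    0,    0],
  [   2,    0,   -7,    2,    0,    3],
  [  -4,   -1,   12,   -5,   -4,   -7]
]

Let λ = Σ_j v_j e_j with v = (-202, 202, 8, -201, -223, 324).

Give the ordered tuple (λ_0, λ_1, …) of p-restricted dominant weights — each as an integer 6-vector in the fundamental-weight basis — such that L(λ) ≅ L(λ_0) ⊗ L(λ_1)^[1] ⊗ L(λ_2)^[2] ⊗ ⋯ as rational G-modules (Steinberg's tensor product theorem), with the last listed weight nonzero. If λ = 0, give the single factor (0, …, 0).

((6, 5, 1, 1, 5, 2), (3, 2, 3, 1, 1, 5), (4, 6, 4, 0, 2, 6))

Compute c_i = Σ_j M_{ij} v_j with v = (-202, 202, 8, -201, -223, 324):
  c_1 = (0)·(-202) + (0)·(202) + (0)·(8) + (0)·(-201) + (-1)·(-223) + (0)·(324) = 223
  c_2 = (-1)·(-202) + (1)·(202) + (4)·(8) + (-1)·(-201) + (0)·(-223) + (-1)·(324) = 313
  c_3 = (0)·(-202) + (1)·(202) + (2)·(8) + (0)·(-201) + (0)·(-223) + (0)·(324) = 218
  c_4 = (0)·(-202) + (0)·(202) + (1)·(8) + (0)·(-201) + (0)·(-223) + (0)·(324) = 8
  c_5 = (2)·(-202) + (0)·(202) + (-7)·(8) + (2)·(-201) + (0)·(-223) + (3)·(324) = 110
  c_6 = (-4)·(-202) + (-1)·(202) + (12)·(8) + (-5)·(-201) + (-4)·(-223) + (-7)·(324) = 331
Writing each c_i in base p = 7:
  c_1 = 223 = 6·7^0 + 3·7^1 + 4·7^2
  c_2 = 313 = 5·7^0 + 2·7^1 + 6·7^2
  c_3 = 218 = 1·7^0 + 3·7^1 + 4·7^2
  c_4 = 8 = 1·7^0 + 1·7^1
  c_5 = 110 = 5·7^0 + 1·7^1 + 2·7^2
  c_6 = 331 = 2·7^0 + 5·7^1 + 6·7^2
Factor λ_0 = (6, 5, 1, 1, 5, 2)
Factor λ_1 = (3, 2, 3, 1, 1, 5)
Factor λ_2 = (4, 6, 4, 0, 2, 6)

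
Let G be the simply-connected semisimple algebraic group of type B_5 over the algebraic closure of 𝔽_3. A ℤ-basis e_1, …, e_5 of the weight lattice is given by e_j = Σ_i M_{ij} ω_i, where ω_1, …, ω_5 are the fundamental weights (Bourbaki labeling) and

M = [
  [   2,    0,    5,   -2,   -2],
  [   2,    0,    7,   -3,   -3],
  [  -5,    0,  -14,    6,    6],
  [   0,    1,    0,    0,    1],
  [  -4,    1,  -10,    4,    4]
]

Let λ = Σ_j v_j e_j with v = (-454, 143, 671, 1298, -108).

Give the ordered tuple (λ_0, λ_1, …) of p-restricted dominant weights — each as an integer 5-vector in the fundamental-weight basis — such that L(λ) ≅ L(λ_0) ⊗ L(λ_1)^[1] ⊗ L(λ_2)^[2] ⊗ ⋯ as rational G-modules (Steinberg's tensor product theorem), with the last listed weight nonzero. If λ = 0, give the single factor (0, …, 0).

Converting to the ω-basis (c_i = row i of M dotted with v = (-454, 143, 671, 1298, -108)):
  c_1 = 2*-454 + 0*143 + 5*671 + -2*1298 + -2*-108 = 67
  c_2 = 2*-454 + 0*143 + 7*671 + -3*1298 + -3*-108 = 219
  c_3 = -5*-454 + 0*143 + -14*671 + 6*1298 + 6*-108 = 16
  c_4 = 0*-454 + 1*143 + 0*671 + 0*1298 + 1*-108 = 35
  c_5 = -4*-454 + 1*143 + -10*671 + 4*1298 + 4*-108 = 9
Expand coordinatewise in base 3:
  c_1 = 67 = 1·3^0 + 1·3^1 + 1·3^2 + 2·3^3
  c_2 = 219 = 0·3^0 + 1·3^1 + 0·3^2 + 2·3^3 + 2·3^4
  c_3 = 16 = 1·3^0 + 2·3^1 + 1·3^2
  c_4 = 35 = 2·3^0 + 2·3^1 + 0·3^2 + 1·3^3
  c_5 = 9 = 0·3^0 + 0·3^1 + 1·3^2
Factor λ_0 = (1, 0, 1, 2, 0)
Factor λ_1 = (1, 1, 2, 2, 0)
Factor λ_2 = (1, 0, 1, 0, 1)
Factor λ_3 = (2, 2, 0, 1, 0)
Factor λ_4 = (0, 2, 0, 0, 0)

((1, 0, 1, 2, 0), (1, 1, 2, 2, 0), (1, 0, 1, 0, 1), (2, 2, 0, 1, 0), (0, 2, 0, 0, 0))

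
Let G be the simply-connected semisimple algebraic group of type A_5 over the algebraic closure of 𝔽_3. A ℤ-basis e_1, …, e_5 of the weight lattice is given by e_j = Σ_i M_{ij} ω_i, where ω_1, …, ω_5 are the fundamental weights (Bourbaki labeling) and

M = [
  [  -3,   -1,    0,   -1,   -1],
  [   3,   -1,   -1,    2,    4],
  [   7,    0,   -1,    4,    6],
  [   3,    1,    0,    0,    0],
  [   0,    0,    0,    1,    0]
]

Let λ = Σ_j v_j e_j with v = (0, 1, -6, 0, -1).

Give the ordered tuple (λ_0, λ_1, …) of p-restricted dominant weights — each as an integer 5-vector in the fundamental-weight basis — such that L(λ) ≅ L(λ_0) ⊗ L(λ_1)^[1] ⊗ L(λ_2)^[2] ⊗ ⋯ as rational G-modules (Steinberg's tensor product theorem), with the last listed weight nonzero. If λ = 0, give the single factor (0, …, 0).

ω-coordinates c = M·v, v = (0, 1, -6, 0, -1):
  c_1 = (-3)·(0) + (-1)·(1) + (0)·(-6) + (-1)·(0) + (-1)·(-1) = 0
  c_2 = 3·0 + (-1)·(1) + (-1)·(-6) + 2·0 + (4)·(-1) = 1
  c_3 = 7·0 + 0·1 + (-1)·(-6) + 4·0 + (6)·(-1) = 0
  c_4 = 3·0 + 1·1 + (0)·(-6) + 0·0 + (0)·(-1) = 1
  c_5 = 0·0 + 0·1 + (0)·(-6) + 1·0 + (0)·(-1) = 0
Base-3 expansion of each c_i:
  c_1 = 0
  c_2 = 1 = 1·3^0
  c_3 = 0
  c_4 = 1 = 1·3^0
  c_5 = 0
p-restricted factor λ_0 = (0, 1, 0, 1, 0)

((0, 1, 0, 1, 0),)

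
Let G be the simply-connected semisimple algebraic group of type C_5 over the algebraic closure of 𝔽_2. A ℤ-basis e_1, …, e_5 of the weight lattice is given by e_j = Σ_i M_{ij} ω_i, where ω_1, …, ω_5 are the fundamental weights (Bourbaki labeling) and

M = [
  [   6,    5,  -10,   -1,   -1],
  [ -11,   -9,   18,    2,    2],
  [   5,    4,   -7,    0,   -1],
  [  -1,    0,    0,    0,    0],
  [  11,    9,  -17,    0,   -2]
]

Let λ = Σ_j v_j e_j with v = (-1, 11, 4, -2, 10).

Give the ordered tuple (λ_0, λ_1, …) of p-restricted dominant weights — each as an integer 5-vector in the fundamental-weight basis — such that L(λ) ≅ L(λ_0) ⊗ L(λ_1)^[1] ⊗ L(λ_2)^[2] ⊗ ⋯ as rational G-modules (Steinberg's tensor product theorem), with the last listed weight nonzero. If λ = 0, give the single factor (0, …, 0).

ω-coordinates c = M·v, v = (-1, 11, 4, -2, 10):
  c_1 = 6*-1 + 5*11 + -10*4 + -1*-2 + -1*10 = 1
  c_2 = -11*-1 + -9*11 + 18*4 + 2*-2 + 2*10 = 0
  c_3 = 5*-1 + 4*11 + -7*4 + 0*-2 + -1*10 = 1
  c_4 = -1*-1 + 0*11 + 0*4 + 0*-2 + 0*10 = 1
  c_5 = 11*-1 + 9*11 + -17*4 + 0*-2 + -2*10 = 0
Base-2 expansion of each c_i:
  c_1 = 1 = 1·2^0
  c_2 = 0
  c_3 = 1 = 1·2^0
  c_4 = 1 = 1·2^0
  c_5 = 0
p-restricted factor λ_0 = (1, 0, 1, 1, 0)

((1, 0, 1, 1, 0),)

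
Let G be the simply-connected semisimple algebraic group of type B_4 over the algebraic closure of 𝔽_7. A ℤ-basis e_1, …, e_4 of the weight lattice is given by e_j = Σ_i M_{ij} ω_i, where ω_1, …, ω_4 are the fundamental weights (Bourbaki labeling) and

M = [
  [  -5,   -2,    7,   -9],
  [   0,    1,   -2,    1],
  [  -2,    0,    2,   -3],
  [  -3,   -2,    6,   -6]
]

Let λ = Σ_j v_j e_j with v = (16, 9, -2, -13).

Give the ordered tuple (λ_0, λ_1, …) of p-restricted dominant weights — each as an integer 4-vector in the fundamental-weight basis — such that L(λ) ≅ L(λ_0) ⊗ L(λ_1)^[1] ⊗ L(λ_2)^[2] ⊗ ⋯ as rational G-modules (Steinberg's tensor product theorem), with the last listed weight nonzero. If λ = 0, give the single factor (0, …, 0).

((5, 0, 3, 0),)

In the fundamental-weight basis, λ has coordinates c = M·v (v = (16, 9, -2, -13)):
  c_1 = (-5)·(16) + (-2)·(9) + (7)·(-2) + (-9)·(-13) = 5
  c_2 = 0·16 + 1·9 + (-2)·(-2) + (1)·(-13) = 0
  c_3 = (-2)·(16) + 0·9 + (2)·(-2) + (-3)·(-13) = 3
  c_4 = (-3)·(16) + (-2)·(9) + (6)·(-2) + (-6)·(-13) = 0
p = 7; digits c_i = Σ_j d_{ij}·7^j, 0 ≤ d_{ij} < 7:
  c_1 = 5 = 5·7^0
  c_2 = 0
  c_3 = 3 = 3·7^0
  c_4 = 0
p-restricted factor λ_0 = (5, 0, 3, 0)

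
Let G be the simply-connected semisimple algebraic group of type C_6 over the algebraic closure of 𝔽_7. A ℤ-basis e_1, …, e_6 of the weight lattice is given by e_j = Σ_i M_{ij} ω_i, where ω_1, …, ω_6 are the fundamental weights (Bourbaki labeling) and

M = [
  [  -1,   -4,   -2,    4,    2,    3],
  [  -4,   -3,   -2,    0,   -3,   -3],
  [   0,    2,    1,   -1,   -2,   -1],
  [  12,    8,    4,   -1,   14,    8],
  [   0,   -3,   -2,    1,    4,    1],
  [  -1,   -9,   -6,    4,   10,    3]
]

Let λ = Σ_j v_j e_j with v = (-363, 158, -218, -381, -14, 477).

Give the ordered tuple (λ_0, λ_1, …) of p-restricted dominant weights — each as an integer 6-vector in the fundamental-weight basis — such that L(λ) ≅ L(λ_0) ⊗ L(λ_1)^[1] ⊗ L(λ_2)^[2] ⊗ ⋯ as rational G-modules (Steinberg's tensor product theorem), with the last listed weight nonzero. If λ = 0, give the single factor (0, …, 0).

Change of basis e → ω: c = M·v where v = (-363, 158, -218, -381, -14, 477):
  c_1 = (-1)·(-363) + (-4)·(158) + (-2)·(-218) + (4)·(-381) + (2)·(-14) + (3)·(477) = 46
  c_2 = (-4)·(-363) + (-3)·(158) + (-2)·(-218) + (0)·(-381) + (-3)·(-14) + (-3)·(477) = 25
  c_3 = (0)·(-363) + (2)·(158) + (1)·(-218) + (-1)·(-381) + (-2)·(-14) + (-1)·(477) = 30
  c_4 = (12)·(-363) + (8)·(158) + (4)·(-218) + (-1)·(-381) + (14)·(-14) + (8)·(477) = 37
  c_5 = (0)·(-363) + (-3)·(158) + (-2)·(-218) + (1)·(-381) + (4)·(-14) + (1)·(477) = 2
  c_6 = (-1)·(-363) + (-9)·(158) + (-6)·(-218) + (4)·(-381) + (10)·(-14) + (3)·(477) = 16
Writing each c_i in base p = 7:
  c_1 = 46 = 4·7^0 + 6·7^1
  c_2 = 25 = 4·7^0 + 3·7^1
  c_3 = 30 = 2·7^0 + 4·7^1
  c_4 = 37 = 2·7^0 + 5·7^1
  c_5 = 2 = 2·7^0
  c_6 = 16 = 2·7^0 + 2·7^1
p-restricted factor λ_0 = (4, 4, 2, 2, 2, 2)
p-restricted factor λ_1 = (6, 3, 4, 5, 0, 2)

((4, 4, 2, 2, 2, 2), (6, 3, 4, 5, 0, 2))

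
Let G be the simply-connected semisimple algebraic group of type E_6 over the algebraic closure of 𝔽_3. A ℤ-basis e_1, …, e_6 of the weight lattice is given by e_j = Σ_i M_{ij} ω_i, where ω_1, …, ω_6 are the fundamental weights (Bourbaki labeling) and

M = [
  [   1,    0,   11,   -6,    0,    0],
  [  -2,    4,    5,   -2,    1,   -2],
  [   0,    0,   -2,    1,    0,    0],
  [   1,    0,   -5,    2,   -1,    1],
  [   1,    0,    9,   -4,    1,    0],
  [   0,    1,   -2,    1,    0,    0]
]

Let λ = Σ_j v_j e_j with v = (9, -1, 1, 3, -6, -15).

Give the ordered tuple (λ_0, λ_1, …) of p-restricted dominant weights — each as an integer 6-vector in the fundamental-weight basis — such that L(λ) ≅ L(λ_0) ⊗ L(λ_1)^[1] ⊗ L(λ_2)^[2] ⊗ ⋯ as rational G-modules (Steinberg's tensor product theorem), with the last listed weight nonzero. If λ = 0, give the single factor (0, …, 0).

Compute c_i = Σ_j M_{ij} v_j with v = (9, -1, 1, 3, -6, -15):
  c_1 = 1*9 + 0*-1 + 11*1 + -6*3 + 0*-6 + 0*-15 = 2
  c_2 = -2*9 + 4*-1 + 5*1 + -2*3 + 1*-6 + -2*-15 = 1
  c_3 = 0*9 + 0*-1 + -2*1 + 1*3 + 0*-6 + 0*-15 = 1
  c_4 = 1*9 + 0*-1 + -5*1 + 2*3 + -1*-6 + 1*-15 = 1
  c_5 = 1*9 + 0*-1 + 9*1 + -4*3 + 1*-6 + 0*-15 = 0
  c_6 = 0*9 + 1*-1 + -2*1 + 1*3 + 0*-6 + 0*-15 = 0
Writing each c_i in base p = 3:
  c_1 = 2 = 2·3^0
  c_2 = 1 = 1·3^0
  c_3 = 1 = 1·3^0
  c_4 = 1 = 1·3^0
  c_5 = 0
  c_6 = 0
p-restricted factor λ_0 = (2, 1, 1, 1, 0, 0)

((2, 1, 1, 1, 0, 0),)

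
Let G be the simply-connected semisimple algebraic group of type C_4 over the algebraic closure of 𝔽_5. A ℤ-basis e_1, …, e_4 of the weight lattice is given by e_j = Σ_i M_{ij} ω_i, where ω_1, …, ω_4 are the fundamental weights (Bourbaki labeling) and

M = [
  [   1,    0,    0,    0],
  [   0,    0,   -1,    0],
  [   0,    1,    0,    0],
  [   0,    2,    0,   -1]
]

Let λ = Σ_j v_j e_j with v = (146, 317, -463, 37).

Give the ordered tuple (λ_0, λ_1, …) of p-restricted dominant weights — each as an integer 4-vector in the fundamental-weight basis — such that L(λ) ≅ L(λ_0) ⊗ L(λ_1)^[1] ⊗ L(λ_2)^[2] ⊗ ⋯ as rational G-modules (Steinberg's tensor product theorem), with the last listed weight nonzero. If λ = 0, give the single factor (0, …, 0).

Converting to the ω-basis (c_i = row i of M dotted with v = (146, 317, -463, 37)):
  c_1 = 1·146 + 0·317 + (0)·(-463) + 0·37 = 146
  c_2 = 0·146 + 0·317 + (-1)·(-463) + 0·37 = 463
  c_3 = 0·146 + 1·317 + (0)·(-463) + 0·37 = 317
  c_4 = 0·146 + 2·317 + (0)·(-463) + (-1)·(37) = 597
Expand coordinatewise in base 5:
  c_1 = 146 = 1·5^0 + 4·5^1 + 0·5^2 + 1·5^3
  c_2 = 463 = 3·5^0 + 2·5^1 + 3·5^2 + 3·5^3
  c_3 = 317 = 2·5^0 + 3·5^1 + 2·5^2 + 2·5^3
  c_4 = 597 = 2·5^0 + 4·5^1 + 3·5^2 + 4·5^3
Factor λ_0 = (1, 3, 2, 2)
Factor λ_1 = (4, 2, 3, 4)
Factor λ_2 = (0, 3, 2, 3)
Factor λ_3 = (1, 3, 2, 4)

((1, 3, 2, 2), (4, 2, 3, 4), (0, 3, 2, 3), (1, 3, 2, 4))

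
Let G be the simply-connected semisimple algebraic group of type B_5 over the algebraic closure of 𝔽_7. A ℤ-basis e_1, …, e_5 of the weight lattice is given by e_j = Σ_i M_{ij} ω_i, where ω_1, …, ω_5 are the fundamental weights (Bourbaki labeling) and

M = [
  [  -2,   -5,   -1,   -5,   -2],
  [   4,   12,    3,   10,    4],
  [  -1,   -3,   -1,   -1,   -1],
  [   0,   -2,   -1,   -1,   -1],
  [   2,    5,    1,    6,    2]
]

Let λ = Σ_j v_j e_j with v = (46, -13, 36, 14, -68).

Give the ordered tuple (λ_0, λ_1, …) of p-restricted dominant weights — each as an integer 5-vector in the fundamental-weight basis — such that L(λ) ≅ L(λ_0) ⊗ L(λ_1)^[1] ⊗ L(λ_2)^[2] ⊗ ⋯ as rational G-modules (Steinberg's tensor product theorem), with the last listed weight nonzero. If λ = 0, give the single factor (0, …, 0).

((3, 4, 4, 2, 4), (0, 0, 1, 6, 1))

Change of basis e → ω: c = M·v where v = (46, -13, 36, 14, -68):
  c_1 = -2*46 + -5*-13 + -1*36 + -5*14 + -2*-68 = 3
  c_2 = 4*46 + 12*-13 + 3*36 + 10*14 + 4*-68 = 4
  c_3 = -1*46 + -3*-13 + -1*36 + -1*14 + -1*-68 = 11
  c_4 = 0*46 + -2*-13 + -1*36 + -1*14 + -1*-68 = 44
  c_5 = 2*46 + 5*-13 + 1*36 + 6*14 + 2*-68 = 11
Writing each c_i in base p = 7:
  c_1 = 3 = 3·7^0
  c_2 = 4 = 4·7^0
  c_3 = 11 = 4·7^0 + 1·7^1
  c_4 = 44 = 2·7^0 + 6·7^1
  c_5 = 11 = 4·7^0 + 1·7^1
p-restricted factor λ_0 = (3, 4, 4, 2, 4)
p-restricted factor λ_1 = (0, 0, 1, 6, 1)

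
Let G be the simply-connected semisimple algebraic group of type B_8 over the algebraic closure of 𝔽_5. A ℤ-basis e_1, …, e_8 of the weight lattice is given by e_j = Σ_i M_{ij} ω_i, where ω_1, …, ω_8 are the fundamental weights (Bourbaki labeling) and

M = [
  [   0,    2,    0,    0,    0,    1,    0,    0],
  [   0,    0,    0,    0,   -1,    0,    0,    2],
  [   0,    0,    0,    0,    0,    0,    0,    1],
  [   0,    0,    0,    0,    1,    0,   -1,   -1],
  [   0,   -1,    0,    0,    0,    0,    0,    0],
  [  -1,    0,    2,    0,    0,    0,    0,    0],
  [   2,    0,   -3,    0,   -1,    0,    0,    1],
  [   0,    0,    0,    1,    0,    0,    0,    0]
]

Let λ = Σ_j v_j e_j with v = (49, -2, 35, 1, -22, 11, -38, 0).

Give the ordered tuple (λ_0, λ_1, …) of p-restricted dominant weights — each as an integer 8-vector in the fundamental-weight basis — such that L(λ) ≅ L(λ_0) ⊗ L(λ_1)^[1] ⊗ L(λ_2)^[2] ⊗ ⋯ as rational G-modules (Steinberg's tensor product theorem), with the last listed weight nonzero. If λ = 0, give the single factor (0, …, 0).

Compute c_i = Σ_j M_{ij} v_j with v = (49, -2, 35, 1, -22, 11, -38, 0):
  c_1 = 0*49 + 2*-2 + 0*35 + 0*1 + 0*-22 + 1*11 + 0*-38 + 0*0 = 7
  c_2 = 0*49 + 0*-2 + 0*35 + 0*1 + -1*-22 + 0*11 + 0*-38 + 2*0 = 22
  c_3 = 0*49 + 0*-2 + 0*35 + 0*1 + 0*-22 + 0*11 + 0*-38 + 1*0 = 0
  c_4 = 0*49 + 0*-2 + 0*35 + 0*1 + 1*-22 + 0*11 + -1*-38 + -1*0 = 16
  c_5 = 0*49 + -1*-2 + 0*35 + 0*1 + 0*-22 + 0*11 + 0*-38 + 0*0 = 2
  c_6 = -1*49 + 0*-2 + 2*35 + 0*1 + 0*-22 + 0*11 + 0*-38 + 0*0 = 21
  c_7 = 2*49 + 0*-2 + -3*35 + 0*1 + -1*-22 + 0*11 + 0*-38 + 1*0 = 15
  c_8 = 0*49 + 0*-2 + 0*35 + 1*1 + 0*-22 + 0*11 + 0*-38 + 0*0 = 1
Base-5 expansion of each c_i:
  c_1 = 7 = 2·5^0 + 1·5^1
  c_2 = 22 = 2·5^0 + 4·5^1
  c_3 = 0
  c_4 = 16 = 1·5^0 + 3·5^1
  c_5 = 2 = 2·5^0
  c_6 = 21 = 1·5^0 + 4·5^1
  c_7 = 15 = 0·5^0 + 3·5^1
  c_8 = 1 = 1·5^0
Factor λ_0 = (2, 2, 0, 1, 2, 1, 0, 1)
Factor λ_1 = (1, 4, 0, 3, 0, 4, 3, 0)

((2, 2, 0, 1, 2, 1, 0, 1), (1, 4, 0, 3, 0, 4, 3, 0))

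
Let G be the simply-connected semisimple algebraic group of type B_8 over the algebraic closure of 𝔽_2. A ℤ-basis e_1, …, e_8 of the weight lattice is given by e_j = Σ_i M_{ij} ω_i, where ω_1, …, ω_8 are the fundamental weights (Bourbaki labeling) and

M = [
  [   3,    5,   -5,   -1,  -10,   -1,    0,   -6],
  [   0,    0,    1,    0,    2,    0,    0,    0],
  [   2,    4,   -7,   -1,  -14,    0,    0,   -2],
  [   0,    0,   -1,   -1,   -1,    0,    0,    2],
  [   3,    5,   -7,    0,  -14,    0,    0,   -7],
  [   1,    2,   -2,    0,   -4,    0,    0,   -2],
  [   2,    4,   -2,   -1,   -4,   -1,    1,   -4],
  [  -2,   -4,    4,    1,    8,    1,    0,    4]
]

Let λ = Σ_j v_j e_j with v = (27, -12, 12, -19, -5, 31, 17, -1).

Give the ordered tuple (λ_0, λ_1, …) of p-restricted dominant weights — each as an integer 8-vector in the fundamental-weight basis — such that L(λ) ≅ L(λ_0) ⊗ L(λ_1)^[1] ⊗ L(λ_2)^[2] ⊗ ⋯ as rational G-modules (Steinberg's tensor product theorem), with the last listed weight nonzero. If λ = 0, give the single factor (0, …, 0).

((1, 0, 1, 0, 0, 1, 1, 0), (0, 1, 0, 1, 1, 0, 1, 1), (1, 0, 1, 0, 1, 0, 0, 0), (0, 0, 1, 1, 1, 0, 1, 1))

ω-coordinates c = M·v, v = (27, -12, 12, -19, -5, 31, 17, -1):
  c_1 = 3·27 + (5)·(-12) + (-5)·(12) + (-1)·(-19) + (-10)·(-5) + (-1)·(31) + 0·17 + (-6)·(-1) = 5
  c_2 = 0·27 + (0)·(-12) + 1·12 + (0)·(-19) + (2)·(-5) + 0·31 + 0·17 + (0)·(-1) = 2
  c_3 = 2·27 + (4)·(-12) + (-7)·(12) + (-1)·(-19) + (-14)·(-5) + 0·31 + 0·17 + (-2)·(-1) = 13
  c_4 = 0·27 + (0)·(-12) + (-1)·(12) + (-1)·(-19) + (-1)·(-5) + 0·31 + 0·17 + (2)·(-1) = 10
  c_5 = 3·27 + (5)·(-12) + (-7)·(12) + (0)·(-19) + (-14)·(-5) + 0·31 + 0·17 + (-7)·(-1) = 14
  c_6 = 1·27 + (2)·(-12) + (-2)·(12) + (0)·(-19) + (-4)·(-5) + 0·31 + 0·17 + (-2)·(-1) = 1
  c_7 = 2·27 + (4)·(-12) + (-2)·(12) + (-1)·(-19) + (-4)·(-5) + (-1)·(31) + 1·17 + (-4)·(-1) = 11
  c_8 = (-2)·(27) + (-4)·(-12) + 4·12 + (1)·(-19) + (8)·(-5) + 1·31 + 0·17 + (4)·(-1) = 10
Writing each c_i in base p = 2:
  c_1 = 5 = 1·2^0 + 0·2^1 + 1·2^2
  c_2 = 2 = 0·2^0 + 1·2^1
  c_3 = 13 = 1·2^0 + 0·2^1 + 1·2^2 + 1·2^3
  c_4 = 10 = 0·2^0 + 1·2^1 + 0·2^2 + 1·2^3
  c_5 = 14 = 0·2^0 + 1·2^1 + 1·2^2 + 1·2^3
  c_6 = 1 = 1·2^0
  c_7 = 11 = 1·2^0 + 1·2^1 + 0·2^2 + 1·2^3
  c_8 = 10 = 0·2^0 + 1·2^1 + 0·2^2 + 1·2^3
p-restricted factor λ_0 = (1, 0, 1, 0, 0, 1, 1, 0)
p-restricted factor λ_1 = (0, 1, 0, 1, 1, 0, 1, 1)
p-restricted factor λ_2 = (1, 0, 1, 0, 1, 0, 0, 0)
p-restricted factor λ_3 = (0, 0, 1, 1, 1, 0, 1, 1)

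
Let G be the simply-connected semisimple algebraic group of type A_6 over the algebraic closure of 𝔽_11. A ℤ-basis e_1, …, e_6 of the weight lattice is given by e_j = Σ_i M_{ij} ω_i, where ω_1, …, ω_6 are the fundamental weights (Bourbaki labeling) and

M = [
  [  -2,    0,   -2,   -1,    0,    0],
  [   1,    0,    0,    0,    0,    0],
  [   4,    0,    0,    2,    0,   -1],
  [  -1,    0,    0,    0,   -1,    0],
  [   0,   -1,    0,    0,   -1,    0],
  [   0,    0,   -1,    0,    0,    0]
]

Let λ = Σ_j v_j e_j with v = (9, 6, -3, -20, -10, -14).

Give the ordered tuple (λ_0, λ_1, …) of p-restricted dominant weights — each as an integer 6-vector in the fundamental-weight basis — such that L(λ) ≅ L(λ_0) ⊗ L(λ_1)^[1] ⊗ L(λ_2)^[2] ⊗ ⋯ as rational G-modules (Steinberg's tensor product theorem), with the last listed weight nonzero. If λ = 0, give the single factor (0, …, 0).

((8, 9, 10, 1, 4, 3),)

Converting to the ω-basis (c_i = row i of M dotted with v = (9, 6, -3, -20, -10, -14)):
  c_1 = -2*9 + 0*6 + -2*-3 + -1*-20 + 0*-10 + 0*-14 = 8
  c_2 = 1*9 + 0*6 + 0*-3 + 0*-20 + 0*-10 + 0*-14 = 9
  c_3 = 4*9 + 0*6 + 0*-3 + 2*-20 + 0*-10 + -1*-14 = 10
  c_4 = -1*9 + 0*6 + 0*-3 + 0*-20 + -1*-10 + 0*-14 = 1
  c_5 = 0*9 + -1*6 + 0*-3 + 0*-20 + -1*-10 + 0*-14 = 4
  c_6 = 0*9 + 0*6 + -1*-3 + 0*-20 + 0*-10 + 0*-14 = 3
Writing each c_i in base p = 11:
  c_1 = 8 = 8·11^0
  c_2 = 9 = 9·11^0
  c_3 = 10 = 10·11^0
  c_4 = 1 = 1·11^0
  c_5 = 4 = 4·11^0
  c_6 = 3 = 3·11^0
p-restricted factor λ_0 = (8, 9, 10, 1, 4, 3)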